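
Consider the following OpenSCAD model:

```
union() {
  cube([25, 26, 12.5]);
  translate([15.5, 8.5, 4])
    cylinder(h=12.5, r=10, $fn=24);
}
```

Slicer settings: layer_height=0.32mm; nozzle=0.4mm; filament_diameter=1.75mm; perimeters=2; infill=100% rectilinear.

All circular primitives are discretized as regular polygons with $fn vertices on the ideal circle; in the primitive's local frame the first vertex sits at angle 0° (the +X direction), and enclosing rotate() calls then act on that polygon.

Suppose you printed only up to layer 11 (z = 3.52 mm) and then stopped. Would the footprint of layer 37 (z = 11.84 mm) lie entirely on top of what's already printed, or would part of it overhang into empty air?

part overhangs

Compare the two slices. At z = 3.52: the cube is present — its section is the full 25×26 rectangle (area 650.00 mm²); the cylinder at (15.5, 8.5) does not reach this height (z outside [4, 16.5]); Taking the union: only the 25×26 cube is present, so the union is just that shape — area = 650.00 mm². At z = 11.84: the cube is present — its section is the full 25×26 rectangle (area 650.00 mm²); the r=10 cylinder at (15.5, 8.5) contributes a regular 24-gon of circumradius 10 (area = (24/2)·10.000²·sin(360°/24) = 310.58 mm²); Taking the union: the regions partially overlap — summed areas 960.58 mm² minus the doubly-counted overlap 298.72 mm² gives 661.87 mm² — area = 661.87 mm². Checking containment: at z = 11.84 the cross-section extends beyond the z = 3.52 cross-section by about 11.87 mm².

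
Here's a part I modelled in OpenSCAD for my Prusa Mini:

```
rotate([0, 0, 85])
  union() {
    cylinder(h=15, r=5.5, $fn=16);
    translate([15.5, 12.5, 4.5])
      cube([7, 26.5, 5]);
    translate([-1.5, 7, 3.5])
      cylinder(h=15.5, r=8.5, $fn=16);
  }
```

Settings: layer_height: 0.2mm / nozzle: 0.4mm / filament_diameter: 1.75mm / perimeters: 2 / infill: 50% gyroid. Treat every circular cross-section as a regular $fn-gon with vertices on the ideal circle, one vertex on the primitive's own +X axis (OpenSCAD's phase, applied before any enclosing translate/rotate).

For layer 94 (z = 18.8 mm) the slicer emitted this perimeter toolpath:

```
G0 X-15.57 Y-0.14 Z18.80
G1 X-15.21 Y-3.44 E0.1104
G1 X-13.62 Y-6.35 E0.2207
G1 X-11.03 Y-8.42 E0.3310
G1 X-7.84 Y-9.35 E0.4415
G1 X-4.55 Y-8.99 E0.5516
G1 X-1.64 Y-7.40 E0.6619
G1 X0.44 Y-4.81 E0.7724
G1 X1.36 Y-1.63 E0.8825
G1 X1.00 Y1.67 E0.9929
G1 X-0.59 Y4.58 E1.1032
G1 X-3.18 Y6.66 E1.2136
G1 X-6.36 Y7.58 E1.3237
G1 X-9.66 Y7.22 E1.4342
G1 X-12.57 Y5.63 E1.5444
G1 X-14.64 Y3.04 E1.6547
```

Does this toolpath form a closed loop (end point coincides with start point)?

Start point (G0): (-15.57, -0.14). End point (last G1): the path does not return to the start — open.

no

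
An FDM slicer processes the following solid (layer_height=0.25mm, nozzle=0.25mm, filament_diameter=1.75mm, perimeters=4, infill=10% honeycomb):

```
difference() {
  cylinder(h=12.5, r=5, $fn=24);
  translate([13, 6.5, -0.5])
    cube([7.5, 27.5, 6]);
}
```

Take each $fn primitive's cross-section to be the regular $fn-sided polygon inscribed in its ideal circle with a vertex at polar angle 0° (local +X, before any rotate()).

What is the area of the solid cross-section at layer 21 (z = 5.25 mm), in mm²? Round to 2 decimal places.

At z = 5.25 mm: the r=5 cylinder contributes a regular 24-gon of circumradius 5 (area = (24/2)·5.000²·sin(360°/24) = 77.65 mm²); the cube at (13, 6.5) (footprint 7.5×27.5) is included at this height (area 206.25 mm²); Subtracting the remaining from the first: starting from the r=5 cylinder (77.65 mm²), the 7.5×27.5 cube at (13, 6.5) misses the remaining region (no effect) — area = 77.65 mm². Overall, the cross-section is a single solid region. Net area = 77.65 mm².

77.65 mm²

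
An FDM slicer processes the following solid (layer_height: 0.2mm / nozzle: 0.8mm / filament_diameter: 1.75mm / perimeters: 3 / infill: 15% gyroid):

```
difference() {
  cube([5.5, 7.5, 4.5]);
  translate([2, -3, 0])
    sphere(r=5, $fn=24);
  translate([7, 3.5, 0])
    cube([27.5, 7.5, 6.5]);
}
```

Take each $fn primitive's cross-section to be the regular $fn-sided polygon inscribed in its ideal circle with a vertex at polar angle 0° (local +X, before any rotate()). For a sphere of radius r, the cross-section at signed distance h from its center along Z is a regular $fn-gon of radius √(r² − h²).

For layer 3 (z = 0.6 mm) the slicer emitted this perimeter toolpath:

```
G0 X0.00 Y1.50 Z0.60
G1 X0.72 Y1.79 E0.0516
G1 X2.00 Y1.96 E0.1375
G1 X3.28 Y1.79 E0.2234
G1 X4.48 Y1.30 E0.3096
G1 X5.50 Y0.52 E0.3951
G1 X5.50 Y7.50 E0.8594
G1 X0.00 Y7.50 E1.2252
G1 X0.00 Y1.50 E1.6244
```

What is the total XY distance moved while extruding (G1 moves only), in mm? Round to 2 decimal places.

24.42 mm

Sum the Euclidean lengths of each G1 segment: total = 24.42 mm.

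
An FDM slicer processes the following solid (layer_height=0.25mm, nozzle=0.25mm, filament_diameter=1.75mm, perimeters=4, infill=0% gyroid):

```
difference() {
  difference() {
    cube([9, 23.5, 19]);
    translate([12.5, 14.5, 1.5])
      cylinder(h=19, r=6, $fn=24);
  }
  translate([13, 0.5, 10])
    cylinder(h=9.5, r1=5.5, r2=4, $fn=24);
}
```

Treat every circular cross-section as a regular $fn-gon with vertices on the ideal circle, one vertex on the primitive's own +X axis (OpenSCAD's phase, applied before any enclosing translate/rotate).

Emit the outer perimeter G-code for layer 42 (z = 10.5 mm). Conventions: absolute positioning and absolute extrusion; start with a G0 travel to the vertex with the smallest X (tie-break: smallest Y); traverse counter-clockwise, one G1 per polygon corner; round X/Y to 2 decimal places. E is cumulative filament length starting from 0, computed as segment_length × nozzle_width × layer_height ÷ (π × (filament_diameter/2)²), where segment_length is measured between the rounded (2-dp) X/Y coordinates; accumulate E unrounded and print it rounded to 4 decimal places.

G0 X0.00 Y0.00 Z10.50
G1 X7.64 Y0.00 E0.1985
G1 X7.58 Y0.50 E0.2116
G1 X7.76 Y1.90 E0.2483
G1 X8.31 Y3.21 E0.2852
G1 X9.00 Y4.12 E0.3149
G1 X9.00 Y9.69 E0.4596
G1 X8.26 Y10.26 E0.4839
G1 X7.30 Y11.50 E0.5246
G1 X6.70 Y12.95 E0.5654
G1 X6.50 Y14.50 E0.6060
G1 X6.70 Y16.05 E0.6466
G1 X7.30 Y17.50 E0.6874
G1 X8.26 Y18.74 E0.7282
G1 X9.00 Y19.31 E0.7524
G1 X9.00 Y23.50 E0.8613
G1 X0.00 Y23.50 E1.0952
G1 X0.00 Y0.00 E1.7058

At z = 10.5 mm: the cube is present — its section is the full 9×23.5 rectangle; the cylinder at (12.5, 14.5): section is a regular 24-gon, circumradius r=6; Taking the first minus the rest: starting from the 9×23.5 cube, the r=6 cylinder at (12.5, 14.5) partially overlaps it — only the 16.68 mm² overlap (of its 111.81 mm²) is removed, clipping the outline — 1 connected region; the cone at (13, 0.5) contributes a regular 24-gon of circumradius 5.421 (interpolated between r1=5.5 and r2=4 at t=0.053); Taking the first minus the rest: starting from that combined region, the cone at (13, 0.5) partially overlaps it — only the 4.14 mm² overlap (of its 91.27 mm²) is removed, clipping the outline — 1 connected region. The outline is a single polygon with 17 vertices. Extrusion per mm of travel: 0.25 × 0.25 / (π × 0.875²) = 0.025984. Accumulating E over each segment gives final E = 1.7058.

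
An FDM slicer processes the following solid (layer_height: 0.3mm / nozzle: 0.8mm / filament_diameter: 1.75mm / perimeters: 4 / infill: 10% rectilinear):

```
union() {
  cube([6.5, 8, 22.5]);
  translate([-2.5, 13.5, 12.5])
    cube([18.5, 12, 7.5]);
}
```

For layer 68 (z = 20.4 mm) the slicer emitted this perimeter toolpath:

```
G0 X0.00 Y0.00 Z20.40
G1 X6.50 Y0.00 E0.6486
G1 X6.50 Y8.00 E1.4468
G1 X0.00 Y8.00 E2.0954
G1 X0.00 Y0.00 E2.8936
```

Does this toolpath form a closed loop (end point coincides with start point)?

Start point (G0): (0.00, 0.00). End point (last G1): the path returns to the start — closed.

yes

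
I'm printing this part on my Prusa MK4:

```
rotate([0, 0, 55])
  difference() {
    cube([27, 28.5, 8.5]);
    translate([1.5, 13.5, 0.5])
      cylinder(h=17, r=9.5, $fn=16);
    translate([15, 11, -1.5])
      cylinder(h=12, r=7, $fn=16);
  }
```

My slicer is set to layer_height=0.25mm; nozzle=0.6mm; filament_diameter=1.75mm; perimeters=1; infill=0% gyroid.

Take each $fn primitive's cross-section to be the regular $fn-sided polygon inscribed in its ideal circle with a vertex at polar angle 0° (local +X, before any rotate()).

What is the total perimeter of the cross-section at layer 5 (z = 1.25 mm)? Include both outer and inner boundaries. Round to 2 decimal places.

At z = 1.25 mm: the cube is present — its section is the full 27×28.5 rectangle (perimeter 111.00 mm); the r=9.5 cylinder at (1.5, 13.5) contributes a regular 16-gon of circumradius 9.5 (perimeter = 2·16·9.500·sin(180°/16) = 59.31 mm); the r=7 cylinder at (15, 11) contributes a regular 16-gon of circumradius 7 (perimeter = 2·16·7.000·sin(180°/16) = 43.70 mm); After the difference (first − rest): starting from the 27×28.5 cube, the r=9.5 cylinder at (1.5, 13.5) partially overlaps it — only the 166.20 mm² overlap (of its 276.30 mm²) is removed, clipping the outline; the r=7 cylinder at (15, 11) partially overlaps it — only the 135.06 mm² overlap (of its 150.01 mm²) is removed, clipping the outline — boundary = 150.70 mm; (rotated 55° about Z; rotation is an isometry so areas/perimeters/island counts are preserved). Overall, the cross-section is a single solid region. Total boundary length (outer) = 150.70 mm.

150.70 mm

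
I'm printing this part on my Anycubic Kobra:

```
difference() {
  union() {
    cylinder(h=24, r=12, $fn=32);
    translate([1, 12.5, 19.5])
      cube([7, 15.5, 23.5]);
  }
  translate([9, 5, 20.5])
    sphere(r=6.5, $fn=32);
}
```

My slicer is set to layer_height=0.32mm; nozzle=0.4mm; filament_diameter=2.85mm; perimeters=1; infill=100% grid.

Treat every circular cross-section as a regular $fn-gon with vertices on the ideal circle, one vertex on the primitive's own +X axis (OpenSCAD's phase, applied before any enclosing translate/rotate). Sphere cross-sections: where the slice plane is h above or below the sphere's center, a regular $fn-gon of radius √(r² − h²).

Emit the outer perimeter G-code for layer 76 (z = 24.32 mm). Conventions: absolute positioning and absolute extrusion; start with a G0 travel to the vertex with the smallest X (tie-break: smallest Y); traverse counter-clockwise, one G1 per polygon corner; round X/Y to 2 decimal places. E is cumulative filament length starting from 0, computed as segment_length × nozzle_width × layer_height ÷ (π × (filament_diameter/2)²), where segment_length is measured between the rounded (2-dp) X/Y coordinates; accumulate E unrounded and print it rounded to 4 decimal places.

At z = 24.32 mm: the cylinder is absent (z outside [0, 24]); the cube at (1, 12.5) (footprint 7×15.5) is included at this height; Merging all regions: only the 7×15.5 cube at (1, 12.5) is present, so the union is just that shape — 1 connected region; the r=6.5 sphere at (9, 5) contributes a regular 32-gon of circumradius √(6.5²−3.82²) = 5.259; After the difference (first − rest): starting from that combined region, the r=6.5 sphere at (9, 5) misses the remaining region (no effect) — 1 connected region. The outline is a single polygon with 4 vertices. Extrusion per mm of travel: 0.4 × 0.32 / (π × 1.425²) = 0.020065. Accumulating E over each segment gives final E = 0.9029.

G0 X1.00 Y12.50 Z24.32
G1 X8.00 Y12.50 E0.1405
G1 X8.00 Y28.00 E0.4515
G1 X1.00 Y28.00 E0.5919
G1 X1.00 Y12.50 E0.9029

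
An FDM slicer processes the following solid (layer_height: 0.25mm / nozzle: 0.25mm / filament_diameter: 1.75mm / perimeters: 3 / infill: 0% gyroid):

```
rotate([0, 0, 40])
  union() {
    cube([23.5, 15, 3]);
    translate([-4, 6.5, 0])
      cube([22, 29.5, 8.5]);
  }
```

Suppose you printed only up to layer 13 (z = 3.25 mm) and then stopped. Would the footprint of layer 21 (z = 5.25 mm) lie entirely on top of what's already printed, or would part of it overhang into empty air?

entirely on top

Compare the two slices. At z = 3.25: the cube is absent (z outside [0, 3]); the cube at (-4, 6.5) is present — its section is the full 22×29.5 rectangle (area 649.00 mm²); Combining (union): only the 22×29.5 cube at (-4, 6.5) is present, so the union is just that shape — area = 649.00 mm²; (rotated 40° about Z; rotation is an isometry so areas/perimeters/island counts are preserved). At z = 5.25: the cube is not intersected at this z (z outside [0, 3]); the cube at (-4, 6.5) (footprint 22×29.5) is included at this height (area 649.00 mm²); Taking the union: only the 22×29.5 cube at (-4, 6.5) is present, so the union is just that shape — area = 649.00 mm²; (rotated 40° about Z; rotation is an isometry so areas/perimeters/island counts are preserved). Checking containment: the cross-section at z = 5.25 is a subset of the cross-section at z = 3.25.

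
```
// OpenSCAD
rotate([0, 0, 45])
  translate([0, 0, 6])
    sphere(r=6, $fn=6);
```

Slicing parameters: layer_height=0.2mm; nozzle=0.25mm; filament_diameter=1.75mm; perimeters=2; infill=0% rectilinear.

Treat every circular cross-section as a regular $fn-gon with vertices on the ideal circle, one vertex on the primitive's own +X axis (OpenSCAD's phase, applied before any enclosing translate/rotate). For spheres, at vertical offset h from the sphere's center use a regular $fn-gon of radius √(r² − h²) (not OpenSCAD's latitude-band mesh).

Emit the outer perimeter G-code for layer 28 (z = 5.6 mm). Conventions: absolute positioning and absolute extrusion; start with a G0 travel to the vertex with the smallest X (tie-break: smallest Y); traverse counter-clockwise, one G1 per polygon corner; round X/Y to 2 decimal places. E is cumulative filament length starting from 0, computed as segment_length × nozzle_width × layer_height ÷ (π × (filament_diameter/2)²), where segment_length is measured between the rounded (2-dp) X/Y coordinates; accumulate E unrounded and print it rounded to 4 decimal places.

At z = 5.6 mm: the r=6 sphere contributes a regular 6-gon of circumradius √(6²−0.4²) = 5.987; (whole slice rotated 45° about Z — lengths, areas and connectivity unchanged). The outline is a single polygon with 6 vertices. Extrusion per mm of travel: 0.25 × 0.2 / (π × 0.875²) = 0.020788. Accumulating E over each segment gives final E = 0.7463.

G0 X-5.78 Y1.55 Z5.60
G1 X-4.23 Y-4.23 E0.1244
G1 X1.55 Y-5.78 E0.2488
G1 X5.78 Y-1.55 E0.3731
G1 X4.23 Y4.23 E0.4975
G1 X-1.55 Y5.78 E0.6219
G1 X-5.78 Y1.55 E0.7463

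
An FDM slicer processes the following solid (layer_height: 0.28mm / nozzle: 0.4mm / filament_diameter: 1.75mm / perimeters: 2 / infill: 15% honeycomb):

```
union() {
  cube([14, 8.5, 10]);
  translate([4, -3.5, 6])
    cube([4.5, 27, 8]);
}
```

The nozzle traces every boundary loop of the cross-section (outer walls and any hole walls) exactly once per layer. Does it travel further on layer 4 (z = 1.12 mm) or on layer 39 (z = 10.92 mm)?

Layer 4 (z = 1.12): the 14×8.5 cube contributes its full rectangle (perimeter 45.00 mm); the cube at (4, -3.5) is not intersected at this z (z outside [6, 14]); Merging all regions: only the 14×8.5 cube is present, so the union is just that shape — boundary = 45.00 mm. So its perimeter = 45.00 mm. Layer 39 (z = 10.92): the cube is absent (z outside [0, 10]); the 4.5×27 cube at (4, -3.5) contributes its full rectangle (perimeter 63.00 mm); Taking the union: only the 4.5×27 cube at (4, -3.5) is present, so the union is just that shape — boundary = 63.00 mm. So its perimeter = 63.00 mm. Layer 39 is larger (63.00 vs 45.00 mm).

layer 39 (z = 10.92 mm)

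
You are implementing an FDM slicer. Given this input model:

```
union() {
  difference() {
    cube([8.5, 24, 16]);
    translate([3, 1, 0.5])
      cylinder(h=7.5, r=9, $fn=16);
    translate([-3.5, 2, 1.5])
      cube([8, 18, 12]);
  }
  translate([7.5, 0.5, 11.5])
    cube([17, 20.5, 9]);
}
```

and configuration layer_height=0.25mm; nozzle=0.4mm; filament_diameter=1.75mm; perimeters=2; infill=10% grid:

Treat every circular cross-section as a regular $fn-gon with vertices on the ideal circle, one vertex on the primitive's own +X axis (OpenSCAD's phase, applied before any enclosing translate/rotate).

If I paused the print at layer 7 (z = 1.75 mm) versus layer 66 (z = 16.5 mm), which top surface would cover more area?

Layer 7 (z = 1.75): the cube (footprint 8.5×24) is included at this height (area 204.00 mm²); the r=9 cylinder at (3, 1) gives a regular 16-gon of circumradius 9 (constant along its height) (area = (16/2)·9.000²·sin(360°/16) = 247.98 mm²); the 8×18 cube at (-3.5, 2) contributes its full rectangle (area 144.00 mm²); Subtracting the remaining from the first: starting from the 8.5×24 cube (204.00 mm²), the r=9 cylinder at (3, 1) partially overlaps it — only the 80.10 mm² overlap (of its 247.98 mm²) is removed, clipping the outline; the 8×18 cube at (-3.5, 2) partially overlaps it — only the 46.12 mm² overlap (of its 144.00 mm²) is removed, clipping the outline — area = 77.78 mm²; the cube at (7.5, 0.5) does not reach this height (z outside [11.5, 20.5]); Taking the union: only the result so far is present, so the union is just that shape — area = 77.78 mm². So its area = 77.78 mm². Layer 66 (z = 16.5): the cube is absent (z outside [0, 16]); the cylinder at (3, 1) does not reach this height (z outside [0.5, 8]); the cube at (-3.5, 2) is not intersected at this z (z outside [1.5, 13.5]); After the difference (first − rest): the first operand is absent here, so nothing remains; the cube at (7.5, 0.5) (footprint 17×20.5) is included at this height (area 348.50 mm²); Merging all regions: only the 17×20.5 cube at (7.5, 0.5) is present, so the union is just that shape — area = 348.50 mm². So its area = 348.50 mm². Layer 66 is larger (348.50 vs 77.78 mm²).

layer 66 (z = 16.5 mm)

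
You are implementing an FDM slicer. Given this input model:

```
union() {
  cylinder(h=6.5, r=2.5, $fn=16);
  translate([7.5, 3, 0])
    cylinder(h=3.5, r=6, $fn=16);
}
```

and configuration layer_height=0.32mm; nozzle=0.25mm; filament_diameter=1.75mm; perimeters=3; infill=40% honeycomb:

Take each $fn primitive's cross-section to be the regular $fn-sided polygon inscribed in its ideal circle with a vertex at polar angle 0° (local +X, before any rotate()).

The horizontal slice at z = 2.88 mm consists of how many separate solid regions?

At z = 2.88 mm: the cylinder: section is a regular 16-gon, circumradius r=2.5; the r=6 cylinder at (7.5, 3) gives a regular 16-gon of circumradius 6 (constant along its height); Combining (union): the regions partially overlap (shared area 0.45 mm²), so overlapping operands fuse into one piece — 1 connected region. The result has 1 disconnected region.

1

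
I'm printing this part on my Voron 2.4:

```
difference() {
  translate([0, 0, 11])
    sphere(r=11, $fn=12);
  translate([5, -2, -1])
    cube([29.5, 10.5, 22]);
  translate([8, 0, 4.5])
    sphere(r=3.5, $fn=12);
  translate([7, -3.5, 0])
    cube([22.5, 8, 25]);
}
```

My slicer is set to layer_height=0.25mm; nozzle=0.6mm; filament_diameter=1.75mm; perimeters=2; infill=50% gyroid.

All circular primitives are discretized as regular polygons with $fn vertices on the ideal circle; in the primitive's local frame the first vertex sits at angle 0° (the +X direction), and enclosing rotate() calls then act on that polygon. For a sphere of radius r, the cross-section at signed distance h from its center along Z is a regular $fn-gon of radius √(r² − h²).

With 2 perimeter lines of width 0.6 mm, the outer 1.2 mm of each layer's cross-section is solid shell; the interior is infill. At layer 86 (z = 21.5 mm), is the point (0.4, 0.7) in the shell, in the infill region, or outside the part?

infill

At z = 21.5 mm: the r=11 sphere slices to a regular 12-gon of circumradius 3.279 (√(r²−h²) with h=10.5 from center); the cube at (5, -2) is absent (z outside [-1, 21]); the sphere at (8, 0) does not reach this height (|z−center|=17.000 > r=3.5); the cube at (7, -3.5) is present — its section is the full 22.5×8 rectangle; After the difference (first − rest): starting from the r=11 sphere, the 22.5×8 cube at (7, -3.5) misses the remaining region (no effect) — 1 connected region. Overall, the cross-section is a single solid region. The nearest boundary edge runs (0.00, 3.28)→(1.64, 2.84); distance from the point to it = 2.39 mm. The point is inside the cross-section and 2.39 mm from the nearest boundary — more than the 1.2 mm shell width (2 × 0.6), so it's in the infill interior.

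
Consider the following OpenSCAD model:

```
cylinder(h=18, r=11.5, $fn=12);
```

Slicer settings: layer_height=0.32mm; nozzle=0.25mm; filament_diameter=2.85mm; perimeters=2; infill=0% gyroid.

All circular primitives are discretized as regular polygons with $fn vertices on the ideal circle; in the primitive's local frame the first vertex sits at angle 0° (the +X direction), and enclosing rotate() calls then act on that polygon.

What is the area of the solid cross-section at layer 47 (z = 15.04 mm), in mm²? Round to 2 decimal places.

396.75 mm²

At z = 15.04 mm: the r=11.5 cylinder contributes a regular 12-gon of circumradius 11.5 (area = (12/2)·11.500²·sin(360°/12) = 396.75 mm²). Overall, the cross-section is a single solid region. Net area = 396.75 mm².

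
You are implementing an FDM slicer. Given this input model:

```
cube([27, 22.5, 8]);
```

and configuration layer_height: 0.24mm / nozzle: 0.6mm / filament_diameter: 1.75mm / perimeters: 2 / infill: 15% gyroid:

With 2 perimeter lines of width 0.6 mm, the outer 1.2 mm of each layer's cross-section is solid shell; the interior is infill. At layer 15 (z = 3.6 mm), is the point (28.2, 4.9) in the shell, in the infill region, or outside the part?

outside

At z = 3.6 mm: the cube is present — its section is the full 27×22.5 rectangle. Overall, the cross-section is a single solid region. The nearest boundary edge runs (27.00, 0.00)→(27.00, 22.50); distance from the point to it = 1.20 mm. The point is not inside any of the regions above, so it lies outside the cross-section (1.20 mm from the nearest boundary).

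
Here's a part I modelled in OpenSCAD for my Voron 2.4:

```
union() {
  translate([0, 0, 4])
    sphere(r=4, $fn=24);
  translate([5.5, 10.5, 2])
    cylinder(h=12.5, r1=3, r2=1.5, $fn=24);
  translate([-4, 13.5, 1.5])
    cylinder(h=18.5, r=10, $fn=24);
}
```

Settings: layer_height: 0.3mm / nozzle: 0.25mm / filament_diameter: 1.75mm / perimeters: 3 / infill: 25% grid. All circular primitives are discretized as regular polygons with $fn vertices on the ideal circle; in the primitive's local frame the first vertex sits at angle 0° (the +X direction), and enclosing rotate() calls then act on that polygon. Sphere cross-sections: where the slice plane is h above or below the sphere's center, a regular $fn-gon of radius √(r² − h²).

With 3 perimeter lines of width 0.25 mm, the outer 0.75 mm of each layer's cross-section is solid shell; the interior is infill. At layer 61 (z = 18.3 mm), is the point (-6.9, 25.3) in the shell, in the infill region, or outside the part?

outside

At z = 18.3 mm: the sphere does not reach this height (|z−center|=14.300 > r=4); the cone at (5.5, 10.5) is absent (z outside [2, 14.5]); the r=10 cylinder at (-4, 13.5) contributes a regular 24-gon of circumradius 10; Combining (union): only the r=10 cylinder at (-4, 13.5) is present, so the union is just that shape — 1 connected region. Overall, the cross-section is a single solid region. The nearest boundary edge runs (-4.00, 23.50)→(-6.59, 23.16); distance from the point to it = 2.16 mm. The point is not inside any of the regions above, so it lies outside the cross-section (2.16 mm from the nearest boundary).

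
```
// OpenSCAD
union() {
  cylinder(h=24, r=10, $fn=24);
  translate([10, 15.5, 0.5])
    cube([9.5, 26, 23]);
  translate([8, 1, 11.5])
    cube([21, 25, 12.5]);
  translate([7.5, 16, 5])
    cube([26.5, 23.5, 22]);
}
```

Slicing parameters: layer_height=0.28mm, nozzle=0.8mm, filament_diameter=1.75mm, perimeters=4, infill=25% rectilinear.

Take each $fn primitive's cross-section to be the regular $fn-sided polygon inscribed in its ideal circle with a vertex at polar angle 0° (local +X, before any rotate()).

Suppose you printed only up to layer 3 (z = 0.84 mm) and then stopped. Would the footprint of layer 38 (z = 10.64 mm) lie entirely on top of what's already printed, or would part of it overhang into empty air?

part overhangs

Compare the two slices. At z = 0.84: the cylinder: section is a regular 24-gon, circumradius r=10 (area = (24/2)·10.000²·sin(360°/24) = 310.58 mm²); the cube at (10, 15.5) is present — its section is the full 9.5×26 rectangle (area 247.00 mm²); the cube at (8, 1) does not reach this height (z outside [11.5, 24]); the cube at (7.5, 16) is not intersected at this z (z outside [5, 27]); Taking the union: the 2 present regions are separate (no shared area or edge), so areas and boundary lengths simply add and each stays a separate island — area = 557.58 mm². At z = 10.64: the r=10 cylinder gives a regular 24-gon of circumradius 10 (constant along its height) (area = (24/2)·10.000²·sin(360°/24) = 310.58 mm²); the cube at (10, 15.5) (footprint 9.5×26) is included at this height (area 247.00 mm²); the cube at (8, 1) is absent (z outside [11.5, 24]); the 26.5×23.5 cube at (7.5, 16) contributes its full rectangle (area 622.75 mm²); Taking the union: the regions partially overlap — summed areas 1180.33 mm² minus the doubly-counted overlap 223.25 mm² gives 957.08 mm² — area = 957.08 mm². Checking containment: at z = 10.64 the cross-section extends beyond the z = 0.84 cross-section by about 399.50 mm².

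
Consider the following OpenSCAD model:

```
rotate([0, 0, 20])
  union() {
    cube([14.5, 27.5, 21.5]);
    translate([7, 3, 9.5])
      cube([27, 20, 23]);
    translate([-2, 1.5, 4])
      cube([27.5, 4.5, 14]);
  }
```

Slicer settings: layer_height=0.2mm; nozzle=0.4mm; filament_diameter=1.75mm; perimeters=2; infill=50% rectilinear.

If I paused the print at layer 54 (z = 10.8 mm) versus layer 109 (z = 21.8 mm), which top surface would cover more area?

Layer 54 (z = 10.8): the cube (footprint 14.5×27.5) is included at this height (area 398.75 mm²); the cube at (7, 3) (footprint 27×20) is included at this height (area 540.00 mm²); the 27.5×4.5 cube at (-2, 1.5) contributes its full rectangle (area 123.75 mm²); Combining (union): the regions partially overlap — summed areas 1062.50 mm² minus the doubly-counted overlap 248.25 mm² gives 814.25 mm² — area = 814.25 mm²; (whole slice rotated 20° about Z — lengths, areas and connectivity unchanged). So its area = 814.25 mm². Layer 109 (z = 21.8): the cube is absent (z outside [0, 21.5]); the cube at (7, 3) (footprint 27×20) is included at this height (area 540.00 mm²); the cube at (-2, 1.5) is absent (z outside [4, 18]); Taking the union: only the 27×20 cube at (7, 3) is present, so the union is just that shape — area = 540.00 mm²; (whole slice rotated 20° about Z — lengths, areas and connectivity unchanged). So its area = 540.00 mm². Layer 54 is larger (814.25 vs 540.00 mm²).

layer 54 (z = 10.8 mm)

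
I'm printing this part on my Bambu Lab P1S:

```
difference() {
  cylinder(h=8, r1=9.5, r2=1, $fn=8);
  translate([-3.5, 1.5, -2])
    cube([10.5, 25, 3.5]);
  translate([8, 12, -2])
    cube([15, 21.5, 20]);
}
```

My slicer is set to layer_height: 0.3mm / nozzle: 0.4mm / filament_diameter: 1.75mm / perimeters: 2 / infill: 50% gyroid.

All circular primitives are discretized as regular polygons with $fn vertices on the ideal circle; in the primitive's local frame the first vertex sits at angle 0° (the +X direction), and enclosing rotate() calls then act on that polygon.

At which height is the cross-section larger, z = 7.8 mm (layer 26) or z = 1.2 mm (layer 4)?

layer 4 (z = 1.2 mm)

Layer 26 (z = 7.8): the cone (r1=9.5→r2=1) has section circumradius 1.213 here — a regular 8-gon (area = (8/2)·1.213²·sin(360°/8) = 4.16 mm²); the cube at (-3.5, 1.5) is not intersected at this z (z outside [-2, 1.5]); the cube at (8, 12) (footprint 15×21.5) is included at this height (area 322.50 mm²); Taking the first minus the rest: starting from the cone (4.16 mm²), the 15×21.5 cube at (8, 12) misses the remaining region (no effect) — area = 4.16 mm². So its area = 4.16 mm². Layer 4 (z = 1.2): the cone contributes a regular 8-gon of circumradius 8.225 (interpolated between r1=9.5 and r2=1 at t=0.150) (area = (8/2)·8.225²·sin(360°/8) = 191.34 mm²); the cube at (-3.5, 1.5) is present — its section is the full 10.5×25 rectangle (area 262.50 mm²); the cube at (8, 12) is present — its section is the full 15×21.5 rectangle (area 322.50 mm²); Subtracting the remaining from the first: starting from the cone (191.34 mm²), the 10.5×25 cube at (-3.5, 1.5) partially overlaps it — only the 56.53 mm² overlap (of its 262.50 mm²) is removed, clipping the outline; the 15×21.5 cube at (8, 12) misses the remaining region (no effect) — area = 134.82 mm². So its area = 134.82 mm². Layer 4 is larger (134.82 vs 4.16 mm²).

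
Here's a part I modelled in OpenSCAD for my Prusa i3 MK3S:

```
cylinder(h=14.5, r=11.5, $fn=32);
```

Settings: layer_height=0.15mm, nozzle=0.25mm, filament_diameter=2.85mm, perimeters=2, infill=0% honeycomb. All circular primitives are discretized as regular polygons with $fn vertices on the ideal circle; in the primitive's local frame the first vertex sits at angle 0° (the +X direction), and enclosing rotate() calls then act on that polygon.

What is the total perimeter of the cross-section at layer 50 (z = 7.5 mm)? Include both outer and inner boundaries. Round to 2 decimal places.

72.14 mm

At z = 7.5 mm: the r=11.5 cylinder contributes a regular 32-gon of circumradius 11.5 (perimeter = 2·32·11.500·sin(180°/32) = 72.14 mm). Overall, the cross-section is a single solid region. Total boundary length (outer) = 72.14 mm.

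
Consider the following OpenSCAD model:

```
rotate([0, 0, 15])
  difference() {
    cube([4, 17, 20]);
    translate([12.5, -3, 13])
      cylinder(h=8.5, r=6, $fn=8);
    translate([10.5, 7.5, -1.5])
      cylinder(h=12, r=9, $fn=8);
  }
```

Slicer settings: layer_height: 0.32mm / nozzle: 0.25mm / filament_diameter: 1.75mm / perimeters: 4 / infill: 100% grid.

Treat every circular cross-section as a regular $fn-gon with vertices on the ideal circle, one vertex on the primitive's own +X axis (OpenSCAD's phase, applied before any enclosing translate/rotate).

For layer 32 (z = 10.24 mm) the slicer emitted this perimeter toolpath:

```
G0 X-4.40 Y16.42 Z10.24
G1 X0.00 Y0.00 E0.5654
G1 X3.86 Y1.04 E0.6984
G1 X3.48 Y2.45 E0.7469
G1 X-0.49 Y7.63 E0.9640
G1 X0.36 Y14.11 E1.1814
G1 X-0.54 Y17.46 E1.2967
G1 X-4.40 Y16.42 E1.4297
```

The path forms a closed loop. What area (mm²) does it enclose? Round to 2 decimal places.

Apply the shoelace formula to the sequence of (X, Y) vertices; enclosed area = 52.90 mm².

52.90 mm²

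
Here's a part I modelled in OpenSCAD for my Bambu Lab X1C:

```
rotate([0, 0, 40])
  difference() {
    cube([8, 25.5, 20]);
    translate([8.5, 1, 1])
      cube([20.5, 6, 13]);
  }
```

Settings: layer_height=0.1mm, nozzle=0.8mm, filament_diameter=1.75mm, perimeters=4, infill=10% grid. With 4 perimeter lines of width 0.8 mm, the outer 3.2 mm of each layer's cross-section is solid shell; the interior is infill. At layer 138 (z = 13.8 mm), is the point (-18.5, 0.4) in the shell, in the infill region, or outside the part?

At z = 13.8 mm: the cube (footprint 8×25.5) is included at this height; the 20.5×6 cube at (8.5, 1) contributes its full rectangle; Subtracting the remaining from the first: starting from the 8×25.5 cube, the 20.5×6 cube at (8.5, 1) misses the remaining region (no effect) — 1 connected region; (whole slice rotated 40° about Z — lengths, areas and connectivity unchanged). Overall, the cross-section is a single solid region. Undo the 40° rotation: the query point maps to (-13.915, 12.198) in the un-rotated model frame. The nearest boundary edge runs (0.00, 0.00)→(0.00, 25.50); distance from the point to it = 13.91 mm. The point is not inside any of the regions above, so it lies outside the cross-section (13.91 mm from the nearest boundary).

outside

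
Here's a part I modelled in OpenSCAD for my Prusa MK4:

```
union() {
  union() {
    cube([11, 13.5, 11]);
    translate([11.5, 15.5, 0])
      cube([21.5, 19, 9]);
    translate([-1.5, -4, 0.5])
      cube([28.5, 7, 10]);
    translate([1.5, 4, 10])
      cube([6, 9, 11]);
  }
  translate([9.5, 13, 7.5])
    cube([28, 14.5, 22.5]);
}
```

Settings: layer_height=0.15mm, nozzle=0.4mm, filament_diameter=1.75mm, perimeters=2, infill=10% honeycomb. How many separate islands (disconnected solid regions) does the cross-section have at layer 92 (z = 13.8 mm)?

At z = 13.8 mm: the cube does not reach this height (z outside [0, 11]); the cube at (11.5, 15.5) does not reach this height (z outside [0, 9]); the cube at (-1.5, -4) does not reach this height (z outside [0.5, 10.5]); the 6×9 cube at (1.5, 4) contributes its full rectangle; Taking the union: only the 6×9 cube at (1.5, 4) is present, so the union is just that shape — 1 connected region; the cube at (9.5, 13) (footprint 28×14.5) is included at this height; Combining (union): the 2 present regions are separate (no shared area or edge), so areas and boundary lengths simply add and each stays a separate island — 2 connected regions. Overall, the cross-section has 2 separate islands. Island count = 2.

2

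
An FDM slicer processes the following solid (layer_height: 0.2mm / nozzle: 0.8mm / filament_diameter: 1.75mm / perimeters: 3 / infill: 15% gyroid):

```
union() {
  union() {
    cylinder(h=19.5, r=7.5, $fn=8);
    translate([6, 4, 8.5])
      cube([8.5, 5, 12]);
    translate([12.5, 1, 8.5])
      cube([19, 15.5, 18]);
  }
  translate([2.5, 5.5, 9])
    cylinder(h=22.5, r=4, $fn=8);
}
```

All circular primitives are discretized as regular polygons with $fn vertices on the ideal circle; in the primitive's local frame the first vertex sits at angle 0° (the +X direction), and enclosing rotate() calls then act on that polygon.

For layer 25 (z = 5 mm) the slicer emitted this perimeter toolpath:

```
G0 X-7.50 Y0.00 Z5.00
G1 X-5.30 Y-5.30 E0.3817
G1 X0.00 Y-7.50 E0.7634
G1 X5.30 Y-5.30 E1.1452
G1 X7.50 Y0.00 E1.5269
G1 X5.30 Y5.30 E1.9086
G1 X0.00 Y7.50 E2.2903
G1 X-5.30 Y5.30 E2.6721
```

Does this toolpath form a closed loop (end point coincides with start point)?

Start point (G0): (-7.50, 0.00). End point (last G1): the path does not return to the start — open.

no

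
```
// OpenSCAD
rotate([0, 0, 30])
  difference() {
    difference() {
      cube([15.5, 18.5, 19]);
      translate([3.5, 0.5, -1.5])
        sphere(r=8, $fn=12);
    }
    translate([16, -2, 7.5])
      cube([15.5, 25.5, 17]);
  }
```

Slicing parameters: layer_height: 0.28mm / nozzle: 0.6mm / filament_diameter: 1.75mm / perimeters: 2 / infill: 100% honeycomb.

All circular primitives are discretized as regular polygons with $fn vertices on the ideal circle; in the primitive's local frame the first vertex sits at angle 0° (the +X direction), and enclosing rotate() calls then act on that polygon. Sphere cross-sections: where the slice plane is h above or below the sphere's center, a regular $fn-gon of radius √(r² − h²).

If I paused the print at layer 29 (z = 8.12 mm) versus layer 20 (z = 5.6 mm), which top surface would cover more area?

layer 29 (z = 8.12 mm)

Layer 29 (z = 8.12): the cube is present — its section is the full 15.5×18.5 rectangle (area 286.75 mm²); the sphere at (3.5, 0.5) is absent (|z−center|=9.620 > r=8); Subtracting the remaining from the first: none of the subtracted shapes is present at this height, so the 15.5×18.5 cube is unchanged — area = 286.75 mm²; the 15.5×25.5 cube at (16, -2) contributes its full rectangle (area 395.25 mm²); Taking the first minus the rest: starting from that combined region (286.75 mm²), the 15.5×25.5 cube at (16, -2) misses the remaining region (no effect) — area = 286.75 mm²; (rotated 30° about Z; rotation is an isometry so areas/perimeters/island counts are preserved). So its area = 286.75 mm². Layer 20 (z = 5.6): the cube is present — its section is the full 15.5×18.5 rectangle (area 286.75 mm²); the sphere at (3.5, 0.5): section is a regular 12-gon, circumradius = √(r²−h²) = √(8²−7.1²) = 3.686 (area = (12/2)·3.686²·sin(360°/12) = 40.77 mm²); Taking the first minus the rest: starting from the 15.5×18.5 cube (286.75 mm²), the r=8 sphere at (3.5, 0.5) partially overlaps it — only the 23.88 mm² overlap (of its 40.77 mm²) is removed, clipping the outline — area = 262.87 mm²; the cube at (16, -2) is absent (z outside [7.5, 24.5]); After the difference (first − rest): none of the subtracted shapes is present at this height, so the result so far is unchanged — area = 262.87 mm²; (whole slice rotated 30° about Z — lengths, areas and connectivity unchanged). So its area = 262.87 mm². Layer 29 is larger (286.75 vs 262.87 mm²).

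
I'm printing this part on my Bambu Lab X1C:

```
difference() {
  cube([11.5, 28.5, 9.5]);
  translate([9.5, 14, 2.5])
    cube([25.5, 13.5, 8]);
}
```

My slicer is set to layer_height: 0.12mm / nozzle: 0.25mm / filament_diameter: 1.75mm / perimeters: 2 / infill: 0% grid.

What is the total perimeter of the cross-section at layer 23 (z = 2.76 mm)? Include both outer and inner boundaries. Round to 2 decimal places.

At z = 2.76 mm: the cube is present — its section is the full 11.5×28.5 rectangle (perimeter 80.00 mm); the 25.5×13.5 cube at (9.5, 14) contributes its full rectangle (perimeter 78.00 mm); Taking the first minus the rest: starting from the 11.5×28.5 cube, the 25.5×13.5 cube at (9.5, 14) partially overlaps it — only the 27.00 mm² overlap (of its 344.25 mm²) is removed, clipping the outline — boundary = 84.00 mm. Overall, the cross-section is a single solid region. Total boundary length (outer) = 84.00 mm.

84.00 mm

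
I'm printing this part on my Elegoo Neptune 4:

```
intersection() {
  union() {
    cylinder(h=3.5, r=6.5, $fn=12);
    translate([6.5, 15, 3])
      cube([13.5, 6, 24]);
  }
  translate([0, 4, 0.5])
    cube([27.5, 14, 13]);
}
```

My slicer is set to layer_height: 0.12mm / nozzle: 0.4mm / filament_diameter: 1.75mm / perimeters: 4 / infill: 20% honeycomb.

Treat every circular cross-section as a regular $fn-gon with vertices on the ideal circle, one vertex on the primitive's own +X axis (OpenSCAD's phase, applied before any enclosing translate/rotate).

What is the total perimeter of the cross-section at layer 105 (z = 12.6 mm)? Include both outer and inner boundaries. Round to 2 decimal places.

At z = 12.6 mm: the cylinder does not reach this height (z outside [0, 3.5]); the cube at (6.5, 15) is present — its section is the full 13.5×6 rectangle (perimeter 39.00 mm); Combining (union): only the 13.5×6 cube at (6.5, 15) is present, so the union is just that shape — boundary = 39.00 mm; the cube at (0, 4) (footprint 27.5×14) is included at this height (perimeter 83.00 mm); Keeping only the common overlap: the 27.5×14 cube at (0, 4) partially overlaps the result so far; clipping to the common part keeps 40.50 mm² — boundary = 33.00 mm. Overall, the cross-section is a single solid region. Total boundary length (outer) = 33.00 mm.

33.00 mm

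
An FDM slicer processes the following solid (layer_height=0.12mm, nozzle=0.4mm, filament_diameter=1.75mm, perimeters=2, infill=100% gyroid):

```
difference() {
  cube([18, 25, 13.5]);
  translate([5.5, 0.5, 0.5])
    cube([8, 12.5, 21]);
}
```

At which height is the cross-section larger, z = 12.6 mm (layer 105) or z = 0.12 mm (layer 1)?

layer 1 (z = 0.12 mm)

Layer 105 (z = 12.6): the cube (footprint 18×25) is included at this height (area 450.00 mm²); the cube at (5.5, 0.5) is present — its section is the full 8×12.5 rectangle (area 100.00 mm²); After the difference (first − rest): starting from the 18×25 cube (450.00 mm²), the 8×12.5 cube at (5.5, 0.5) lies wholly inside it (removes its full 100.00 mm² and its 41.00 mm outline becomes a hole wall) — area = 350.00 mm². So its area = 350.00 mm². Layer 1 (z = 0.12): the 18×25 cube contributes its full rectangle (area 450.00 mm²); the cube at (5.5, 0.5) does not reach this height (z outside [0.5, 21.5]); Subtracting the remaining from the first: none of the subtracted shapes is present at this height, so the 18×25 cube is unchanged — area = 450.00 mm². So its area = 450.00 mm². Layer 1 is larger (450.00 vs 350.00 mm²).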